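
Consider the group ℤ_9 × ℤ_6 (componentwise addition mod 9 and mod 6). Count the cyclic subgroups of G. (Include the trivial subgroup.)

16

Group the elements of G by the cyclic subgroup they generate; each cyclic subgroup of order d accounts for φ(d) elements.
Cyclic subgroups by order — order 1: 1; order 2: 1; order 3: 4; order 6: 4; order 9: 3; order 18: 3.
Total: 16.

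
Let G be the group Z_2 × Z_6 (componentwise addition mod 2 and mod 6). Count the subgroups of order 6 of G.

3

|G| = 12 and 6 | 12, so subgroups of order 6 are possible by Lagrange.
The subgroups of order 6 are: {(0,0), (0,1), (0,2), (0,3), (0,4), (0,5)}; {(0,0), (0,2), (0,4), (1,0), (1,2), (1,4)}; {(0,0), (0,2), (0,4), (1,1), (1,3), (1,5)}.
So G has 3 subgroups of order 6.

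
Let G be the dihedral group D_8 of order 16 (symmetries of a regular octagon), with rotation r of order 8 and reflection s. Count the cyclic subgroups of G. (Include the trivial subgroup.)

12

A cyclic subgroup of order d is generated by each of its φ(d) elements of order d, so the cyclic subgroups of order d number (#elements of order d)/φ(d).
Cyclic subgroups by order — order 1: 1; order 2: 9; order 4: 1; order 8: 1.
Total: 12.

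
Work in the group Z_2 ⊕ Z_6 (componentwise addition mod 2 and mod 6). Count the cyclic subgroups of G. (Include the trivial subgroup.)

A cyclic subgroup of order d is generated by each of its φ(d) elements of order d, so the cyclic subgroups of order d number (#elements of order d)/φ(d).
Cyclic subgroups by order — order 1: 1; order 2: 3; order 3: 1; order 6: 3.
Total: 8.

8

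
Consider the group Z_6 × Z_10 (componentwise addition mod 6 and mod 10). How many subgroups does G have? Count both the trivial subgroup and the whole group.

20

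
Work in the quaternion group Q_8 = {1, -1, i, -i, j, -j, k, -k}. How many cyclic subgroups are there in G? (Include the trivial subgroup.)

5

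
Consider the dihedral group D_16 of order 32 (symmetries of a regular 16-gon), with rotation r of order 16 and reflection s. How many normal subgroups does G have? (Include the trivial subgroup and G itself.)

8

G has 36 subgroups. Checking conjugation-invariance by order — order 1: 1/1 normal; order 2: 1/17 normal; order 4: 1/9 normal; order 8: 1/5 normal; order 16: 3/3 normal; order 32: 1/1 normal.
Total normal subgroups: 8.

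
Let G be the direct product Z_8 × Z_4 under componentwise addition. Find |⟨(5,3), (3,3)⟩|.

16

|⟨(5,3)⟩| = 8 and |⟨(3,3)⟩| = 8, so |H| is a multiple of lcm(8, 8) = 8 and divides |G| = 32.
Closing under the operation: H = {(0,0), (0,2), (1,1), (1,3), (2,0), (2,2), (3,1), (3,3), (4,0), (4,2), (5,1), (5,3), (6,0), (6,2), (7,1), (7,3)}, so |H| = 16.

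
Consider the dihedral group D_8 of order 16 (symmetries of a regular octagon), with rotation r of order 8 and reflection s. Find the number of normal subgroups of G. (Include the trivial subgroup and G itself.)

7

G has 19 subgroups. Checking conjugation-invariance by order — order 1: 1/1 normal; order 2: 1/9 normal; order 4: 1/5 normal; order 8: 3/3 normal; order 16: 1/1 normal.
Total normal subgroups: 7.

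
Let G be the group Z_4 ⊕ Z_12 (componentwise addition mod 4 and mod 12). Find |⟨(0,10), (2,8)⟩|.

12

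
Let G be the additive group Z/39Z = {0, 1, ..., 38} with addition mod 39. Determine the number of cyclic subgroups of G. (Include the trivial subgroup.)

4

A cyclic subgroup of order d is generated by each of its φ(d) elements of order d, so the cyclic subgroups of order d number (#elements of order d)/φ(d).
Cyclic subgroups by order — order 1: 1; order 3: 1; order 13: 1; order 39: 1.
Total: 4.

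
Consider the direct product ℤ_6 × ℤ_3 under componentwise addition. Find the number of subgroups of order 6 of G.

4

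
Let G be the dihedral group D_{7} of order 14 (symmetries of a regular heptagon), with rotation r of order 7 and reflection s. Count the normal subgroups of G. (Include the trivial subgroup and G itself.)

3

G has 10 subgroups. Checking conjugation-invariance by order — order 1: 1/1 normal; order 2: 0/7 normal; order 7: 1/1 normal; order 14: 1/1 normal.
Total normal subgroups: 3.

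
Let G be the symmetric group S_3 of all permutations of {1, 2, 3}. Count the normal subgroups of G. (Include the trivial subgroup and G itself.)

G has 6 subgroups. Checking conjugation-invariance by order — order 1: 1/1 normal; order 2: 0/3 normal; order 3: 1/1 normal; order 6: 1/1 normal.
Total normal subgroups: 3.

3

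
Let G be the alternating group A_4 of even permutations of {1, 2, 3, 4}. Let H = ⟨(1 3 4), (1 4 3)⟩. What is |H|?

3

|⟨(1 3 4)⟩| = 3 and |⟨(1 4 3)⟩| = 3, so |H| is a multiple of lcm(3, 3) = 3 and divides |G| = 12.
Closing under the operation: H = {e, (1 3 4), (1 4 3)}, so |H| = 3.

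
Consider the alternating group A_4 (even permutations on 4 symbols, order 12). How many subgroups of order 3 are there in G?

|G| = 12 and 3 | 12, so subgroups of order 3 are possible by Lagrange.
The subgroups of order 3 are: {e, (1 2 3), (1 3 2)}; {e, (1 2 4), (1 4 2)}; {e, (1 3 4), (1 4 3)}; {e, (2 3 4), (2 4 3)}.
So G has 4 subgroups of order 3.

4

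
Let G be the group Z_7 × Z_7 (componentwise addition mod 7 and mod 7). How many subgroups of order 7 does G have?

8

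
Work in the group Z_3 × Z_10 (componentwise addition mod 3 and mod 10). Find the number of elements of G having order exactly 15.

An element (a,b) has order lcm(ord(a), ord(b)); count pairs with lcm equal to 15.
Enumerating gives 8 such elements.

8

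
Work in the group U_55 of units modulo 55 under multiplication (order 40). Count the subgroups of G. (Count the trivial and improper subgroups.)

|G| = 40, so by Lagrange every subgroup order divides 40. Divisors: 1, 2, 4, 5, 8, 10, 20, 40.
Subgroups by order — order 1: 1; order 2: 3; order 4: 3; order 5: 1; order 8: 1; order 10: 3; order 20: 3; order 40: 1.
Total: 1 + 3 + 3 + 1 + 1 + 3 + 3 + 1 = 16.

16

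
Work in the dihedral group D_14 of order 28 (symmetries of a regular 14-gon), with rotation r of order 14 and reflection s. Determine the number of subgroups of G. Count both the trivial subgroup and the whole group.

|G| = 28, so by Lagrange every subgroup order divides 28. Divisors: 1, 2, 4, 7, 14, 28.
Subgroups by order — order 1: 1; order 2: 15; order 4: 7; order 7: 1; order 14: 3; order 28: 1.
Total: 1 + 15 + 7 + 1 + 3 + 1 = 28.

28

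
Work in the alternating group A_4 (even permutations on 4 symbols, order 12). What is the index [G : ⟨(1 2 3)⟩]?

4

|⟨(1 2 3)⟩| = 3 and |G| = 12.
By Lagrange, [G : H] = |G|/|H| = 12/3 = 4.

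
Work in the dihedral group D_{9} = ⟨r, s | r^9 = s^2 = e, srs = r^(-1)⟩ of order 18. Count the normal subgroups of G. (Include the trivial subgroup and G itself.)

4

G has 16 subgroups. Checking conjugation-invariance by order — order 1: 1/1 normal; order 2: 0/9 normal; order 3: 1/1 normal; order 6: 0/3 normal; order 9: 1/1 normal; order 18: 1/1 normal.
Total normal subgroups: 4.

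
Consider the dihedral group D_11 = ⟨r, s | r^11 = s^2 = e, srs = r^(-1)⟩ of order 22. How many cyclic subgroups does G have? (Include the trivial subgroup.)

Each element a generates a cyclic subgroup ⟨a⟩; distinct elements may generate the same one (a cyclic group of order d has φ(d) generators).
Cyclic subgroups by order — order 1: 1; order 2: 11; order 11: 1.
Total: 13.

13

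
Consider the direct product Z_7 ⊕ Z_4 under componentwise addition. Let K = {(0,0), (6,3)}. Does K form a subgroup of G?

(6,3) ∈ K but its inverse (1,1) ∉ K, so K is not a subgroup.

No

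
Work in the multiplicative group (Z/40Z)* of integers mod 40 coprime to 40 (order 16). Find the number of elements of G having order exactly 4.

The elements of order 4 are: 3, 7, 13, 17, 23, 27, 33, 37.
That's 8.

8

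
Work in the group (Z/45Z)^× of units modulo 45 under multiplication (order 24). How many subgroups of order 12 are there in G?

|G| = 24 and 12 | 24, so subgroups of order 12 are possible by Lagrange.
The subgroups of order 12 are: {1, 4, 11, 14, 16, 19, 26, 29, 31, 34, 41, 44}; {1, 4, 7, 13, 16, 19, 22, 28, 31, 34, 37, 43}; {1, 2, 4, 8, 16, 17, 19, 23, 31, 32, 34, 38}.
So G has 3 subgroups of order 12.

3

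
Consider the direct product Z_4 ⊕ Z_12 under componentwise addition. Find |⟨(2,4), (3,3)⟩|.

24

|⟨(2,4)⟩| = 6 and |⟨(3,3)⟩| = 4, so |H| is a multiple of lcm(6, 4) = 12 and divides |G| = 48.
Closing under the operation: H = {(0,0), (0,2), (0,4), (0,6), (0,8), (0,10), (1,1), (1,3), (1,5), (1,7), (1,9), (1,11), (2,0), (2,2), (2,4), (2,6), (2,8), (2,10), (3,1), (3,3), (3,5), (3,7), (3,9), (3,11)}, so |H| = 24.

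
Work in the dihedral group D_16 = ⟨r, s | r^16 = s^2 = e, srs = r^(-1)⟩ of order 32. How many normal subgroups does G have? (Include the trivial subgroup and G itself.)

G has 36 subgroups. Checking conjugation-invariance by order — order 1: 1/1 normal; order 2: 1/17 normal; order 4: 1/9 normal; order 8: 1/5 normal; order 16: 3/3 normal; order 32: 1/1 normal.
Total normal subgroups: 8.

8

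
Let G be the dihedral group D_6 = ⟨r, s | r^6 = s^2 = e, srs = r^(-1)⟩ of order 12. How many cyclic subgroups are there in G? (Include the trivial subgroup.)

Group the elements of G by the cyclic subgroup they generate; each cyclic subgroup of order d accounts for φ(d) elements.
Cyclic subgroups by order — order 1: 1; order 2: 7; order 3: 1; order 6: 1.
Total: 10.

10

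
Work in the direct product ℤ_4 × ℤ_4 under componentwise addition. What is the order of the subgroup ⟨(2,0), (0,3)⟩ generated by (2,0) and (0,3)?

8

|⟨(2,0)⟩| = 2 and |⟨(0,3)⟩| = 4, so |H| is a multiple of lcm(2, 4) = 4 and divides |G| = 16.
Closing under the operation: H = {(0,0), (0,1), (0,2), (0,3), (2,0), (2,1), (2,2), (2,3)}, so |H| = 8.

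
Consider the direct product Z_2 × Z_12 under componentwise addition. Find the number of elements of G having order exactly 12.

8

An element (a,b) has order lcm(ord(a), ord(b)); count pairs with lcm equal to 12.
Enumerating gives 8 such elements.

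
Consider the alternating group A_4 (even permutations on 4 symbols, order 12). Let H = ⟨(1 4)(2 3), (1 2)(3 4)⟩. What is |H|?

4

|⟨(1 4)(2 3)⟩| = 2 and |⟨(1 2)(3 4)⟩| = 2, so |H| is a multiple of lcm(2, 2) = 2 and divides |G| = 12.
Closing under the operation: H = {e, (1 2)(3 4), (1 3)(2 4), (1 4)(2 3)}, so |H| = 4.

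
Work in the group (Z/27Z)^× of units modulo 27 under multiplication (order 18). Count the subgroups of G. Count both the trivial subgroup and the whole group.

|G| = 18, so by Lagrange every subgroup order divides 18. Divisors: 1, 2, 3, 6, 9, 18.
Subgroups by order — order 1: 1; order 2: 1; order 3: 1; order 6: 1; order 9: 1; order 18: 1.
Total: 1 + 1 + 1 + 1 + 1 + 1 = 6.

6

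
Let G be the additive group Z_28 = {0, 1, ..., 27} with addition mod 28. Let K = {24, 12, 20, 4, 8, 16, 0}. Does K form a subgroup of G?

Yes

|K| = 7 divides |G| = 28, consistent with Lagrange.
K contains the identity, every element's inverse is in K, and K is closed under +: it is a subgroup.
In fact K = ⟨16⟩.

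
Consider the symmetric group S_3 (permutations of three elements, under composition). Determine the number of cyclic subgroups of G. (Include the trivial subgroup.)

A cyclic subgroup of order d is generated by each of its φ(d) elements of order d, so the cyclic subgroups of order d number (#elements of order d)/φ(d).
Cyclic subgroups by order — order 1: 1; order 2: 3; order 3: 1.
Total: 5.

5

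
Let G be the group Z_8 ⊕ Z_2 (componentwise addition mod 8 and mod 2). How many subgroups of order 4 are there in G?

3

|G| = 16 and 4 | 16, so subgroups of order 4 are possible by Lagrange.
The subgroups of order 4 are: {(0,0), (0,1), (4,0), (4,1)}; {(0,0), (2,0), (4,0), (6,0)}; {(0,0), (2,1), (4,0), (6,1)}.
So G has 3 subgroups of order 4.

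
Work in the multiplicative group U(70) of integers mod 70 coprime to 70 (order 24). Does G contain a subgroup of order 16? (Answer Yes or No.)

No

16 does not divide |G| = 24, so by Lagrange no subgroup of order 16 exists.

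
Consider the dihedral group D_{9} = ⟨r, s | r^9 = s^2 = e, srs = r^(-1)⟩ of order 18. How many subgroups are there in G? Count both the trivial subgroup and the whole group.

|G| = 18, so by Lagrange every subgroup order divides 18. Divisors: 1, 2, 3, 6, 9, 18.
Subgroups by order — order 1: 1; order 2: 9; order 3: 1; order 6: 3; order 9: 1; order 18: 1.
Total: 1 + 9 + 1 + 3 + 1 + 1 = 16.

16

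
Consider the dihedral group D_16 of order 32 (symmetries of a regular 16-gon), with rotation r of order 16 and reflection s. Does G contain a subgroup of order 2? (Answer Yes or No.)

2 | 32. A subgroup of order 2 is {e, r^10s}.

Yes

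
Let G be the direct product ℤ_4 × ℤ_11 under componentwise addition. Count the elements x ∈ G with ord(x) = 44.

An element (a,b) has order lcm(ord(a), ord(b)); count pairs with lcm equal to 44.
Enumerating gives 20 such elements.

20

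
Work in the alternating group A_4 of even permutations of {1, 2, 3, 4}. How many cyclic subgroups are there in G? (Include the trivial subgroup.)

A cyclic subgroup of order d is generated by each of its φ(d) elements of order d, so the cyclic subgroups of order d number (#elements of order d)/φ(d).
Cyclic subgroups by order — order 1: 1; order 2: 3; order 3: 4.
Total: 8.

8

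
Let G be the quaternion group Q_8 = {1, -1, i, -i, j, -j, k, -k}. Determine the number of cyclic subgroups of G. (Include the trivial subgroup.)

5

Each element a generates a cyclic subgroup ⟨a⟩; distinct elements may generate the same one (a cyclic group of order d has φ(d) generators).
Cyclic subgroups by order — order 1: 1; order 2: 1; order 4: 3.
Total: 5.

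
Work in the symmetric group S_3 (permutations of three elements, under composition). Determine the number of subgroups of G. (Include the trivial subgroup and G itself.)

6

|G| = 6, so by Lagrange every subgroup order divides 6. Divisors: 1, 2, 3, 6.
Subgroups by order — order 1: 1; order 2: 3; order 3: 1; order 6: 1.
Total: 1 + 3 + 1 + 1 = 6.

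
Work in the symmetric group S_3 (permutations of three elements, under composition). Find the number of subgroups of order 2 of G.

|G| = 6 and 2 | 6, so subgroups of order 2 are possible by Lagrange.
The subgroups of order 2 are: {e, (1 2)}; {e, (1 3)}; {e, (2 3)}.
So G has 3 subgroups of order 2.

3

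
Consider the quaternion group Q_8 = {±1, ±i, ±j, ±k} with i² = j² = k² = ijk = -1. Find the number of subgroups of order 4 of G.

3

|G| = 8 and 4 | 8, so subgroups of order 4 are possible by Lagrange.
The subgroups of order 4 are: {1, -1, i, -i}; {1, -1, j, -j}; {1, -1, k, -k}.
So G has 3 subgroups of order 4.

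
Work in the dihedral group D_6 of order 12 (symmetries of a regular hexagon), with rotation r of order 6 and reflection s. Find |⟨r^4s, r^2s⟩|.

6

|⟨r^4s⟩| = 2 and |⟨r^2s⟩| = 2, so |H| is a multiple of lcm(2, 2) = 2 and divides |G| = 12.
Closing under the operation: H = {e, r^2, r^4, s, r^2s, r^4s}, so |H| = 6.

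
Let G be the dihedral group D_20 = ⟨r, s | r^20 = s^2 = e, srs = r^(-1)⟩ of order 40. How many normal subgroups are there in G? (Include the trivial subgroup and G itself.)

9

G has 48 subgroups. Checking conjugation-invariance by order — order 1: 1/1 normal; order 2: 1/21 normal; order 4: 1/11 normal; order 5: 1/1 normal; order 8: 0/5 normal; order 10: 1/5 normal; order 20: 3/3 normal; order 40: 1/1 normal.
Total normal subgroups: 9.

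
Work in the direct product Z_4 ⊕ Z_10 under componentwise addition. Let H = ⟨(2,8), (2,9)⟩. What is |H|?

|⟨(2,8)⟩| = 10 and |⟨(2,9)⟩| = 10, so |H| is a multiple of lcm(10, 10) = 10 and divides |G| = 40.
Closing under the operation: H = {(0,0), (0,1), (0,2), (0,3), (0,4), (0,5), (0,6), (0,7), (0,8), (0,9), (2,0), (2,1), (2,2), (2,3), (2,4), (2,5), (2,6), (2,7), (2,8), (2,9)}, so |H| = 20.

20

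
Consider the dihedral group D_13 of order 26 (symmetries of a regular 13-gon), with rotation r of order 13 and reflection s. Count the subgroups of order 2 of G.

13

|G| = 26 and 2 | 26, so subgroups of order 2 are possible by Lagrange.
The subgroups of order 2 are: {e, r^10s}; {e, r^11s}; {e, r^12s}; {e, r^2s}; … (13 in all).
So G has 13 subgroups of order 2.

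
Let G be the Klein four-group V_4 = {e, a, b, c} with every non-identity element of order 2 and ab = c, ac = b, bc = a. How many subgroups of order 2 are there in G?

|G| = 4 and 2 | 4, so subgroups of order 2 are possible by Lagrange.
The subgroups of order 2 are: {e, a}; {e, b}; {e, c}.
So G has 3 subgroups of order 2.

3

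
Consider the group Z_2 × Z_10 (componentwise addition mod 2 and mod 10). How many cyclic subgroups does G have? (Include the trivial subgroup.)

Each element a generates a cyclic subgroup ⟨a⟩; distinct elements may generate the same one (a cyclic group of order d has φ(d) generators).
Cyclic subgroups by order — order 1: 1; order 2: 3; order 5: 1; order 10: 3.
Total: 8.

8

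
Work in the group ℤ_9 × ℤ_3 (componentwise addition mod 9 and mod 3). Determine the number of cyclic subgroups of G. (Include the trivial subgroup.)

Group the elements of G by the cyclic subgroup they generate; each cyclic subgroup of order d accounts for φ(d) elements.
Cyclic subgroups by order — order 1: 1; order 3: 4; order 9: 3.
Total: 8.

8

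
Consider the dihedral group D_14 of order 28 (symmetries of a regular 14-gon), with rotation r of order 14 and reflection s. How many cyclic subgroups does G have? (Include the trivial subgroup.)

Group the elements of G by the cyclic subgroup they generate; each cyclic subgroup of order d accounts for φ(d) elements.
Cyclic subgroups by order — order 1: 1; order 2: 15; order 7: 1; order 14: 1.
Total: 18.

18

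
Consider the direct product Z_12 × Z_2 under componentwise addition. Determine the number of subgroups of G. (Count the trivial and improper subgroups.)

|G| = 24, so by Lagrange every subgroup order divides 24. Divisors: 1, 2, 3, 4, 6, 8, 12, 24.
Subgroups by order — order 1: 1; order 2: 3; order 3: 1; order 4: 3; order 6: 3; order 8: 1; order 12: 3; order 24: 1.
Total: 1 + 3 + 1 + 3 + 3 + 1 + 3 + 1 = 16.

16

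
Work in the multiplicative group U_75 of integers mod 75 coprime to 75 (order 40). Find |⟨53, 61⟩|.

|⟨53⟩| = 20 and |⟨61⟩| = 5, so |H| is a multiple of lcm(20, 5) = 20 and divides |G| = 40.
Closing under the operation: H = {1, 2, 4, 8, 16, 17, 19, 23, 31, 32, 34, 38, 46, 47, 49, 53, 61, 62, 64, 68}, so |H| = 20.

20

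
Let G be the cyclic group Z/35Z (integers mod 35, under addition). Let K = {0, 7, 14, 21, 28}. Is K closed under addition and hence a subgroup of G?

|K| = 5 divides |G| = 35, consistent with Lagrange.
K contains the identity, every element's inverse is in K, and K is closed under +: it is a subgroup.
In fact K = ⟨21⟩.

Yes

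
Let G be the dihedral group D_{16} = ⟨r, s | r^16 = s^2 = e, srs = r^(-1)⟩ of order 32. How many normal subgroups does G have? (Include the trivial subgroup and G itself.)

8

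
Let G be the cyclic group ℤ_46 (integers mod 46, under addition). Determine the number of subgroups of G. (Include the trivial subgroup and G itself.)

4

Subgroups of the cyclic group ℤ_46 correspond bijectively to divisors of 46.
Divisors of 46: 1, 2, 23, 46.
So ℤ_46 has 4 subgroups.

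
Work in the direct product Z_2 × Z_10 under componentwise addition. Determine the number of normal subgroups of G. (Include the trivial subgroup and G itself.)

10

G is abelian, so every subgroup is normal.
G has 10 subgroups in total, hence 10 normal subgroups.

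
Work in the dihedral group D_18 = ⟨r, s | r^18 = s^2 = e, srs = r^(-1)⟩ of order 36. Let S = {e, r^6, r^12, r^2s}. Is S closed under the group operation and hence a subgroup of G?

No

Closure fails: r^6 · r^2s = r^8s ∉ S. So S is not a subgroup.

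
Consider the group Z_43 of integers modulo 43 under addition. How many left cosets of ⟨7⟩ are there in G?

|⟨7⟩| = 43 and |G| = 43.
By Lagrange, [G : H] = |G|/|H| = 43/43 = 1.

1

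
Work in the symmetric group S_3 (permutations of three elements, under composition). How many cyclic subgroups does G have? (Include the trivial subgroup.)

5

A cyclic subgroup of order d is generated by each of its φ(d) elements of order d, so the cyclic subgroups of order d number (#elements of order d)/φ(d).
Cyclic subgroups by order — order 1: 1; order 2: 3; order 3: 1.
Total: 5.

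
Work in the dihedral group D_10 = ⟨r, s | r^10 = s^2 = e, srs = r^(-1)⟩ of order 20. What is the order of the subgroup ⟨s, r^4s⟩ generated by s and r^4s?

|⟨s⟩| = 2 and |⟨r^4s⟩| = 2, so |H| is a multiple of lcm(2, 2) = 2 and divides |G| = 20.
Closing under the operation: H = {e, r^2, r^4, r^6, r^8, s, r^2s, r^4s, r^6s, r^8s}, so |H| = 10.

10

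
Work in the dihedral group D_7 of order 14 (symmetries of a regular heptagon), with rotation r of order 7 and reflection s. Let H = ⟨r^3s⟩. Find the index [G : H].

7

|⟨r^3s⟩| = 2 and |G| = 14.
By Lagrange, [G : H] = |G|/|H| = 14/2 = 7.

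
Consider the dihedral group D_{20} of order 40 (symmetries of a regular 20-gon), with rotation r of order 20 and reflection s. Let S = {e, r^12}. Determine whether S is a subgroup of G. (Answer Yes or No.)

No

r^12 ∈ S but its inverse r^8 ∉ S, so S is not a subgroup.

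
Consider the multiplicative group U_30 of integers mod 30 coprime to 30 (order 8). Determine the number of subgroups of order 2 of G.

|G| = 8 and 2 | 8, so subgroups of order 2 are possible by Lagrange.
The subgroups of order 2 are: {1, 11}; {1, 19}; {1, 29}.
So G has 3 subgroups of order 2.

3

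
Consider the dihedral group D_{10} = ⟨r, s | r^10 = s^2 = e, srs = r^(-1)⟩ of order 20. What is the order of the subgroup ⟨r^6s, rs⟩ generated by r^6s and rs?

4

|⟨r^6s⟩| = 2 and |⟨rs⟩| = 2, so |H| is a multiple of lcm(2, 2) = 2 and divides |G| = 20.
Closing under the operation: H = {e, r^5, rs, r^6s}, so |H| = 4.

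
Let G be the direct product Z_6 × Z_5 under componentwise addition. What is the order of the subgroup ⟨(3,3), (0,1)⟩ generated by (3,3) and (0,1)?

10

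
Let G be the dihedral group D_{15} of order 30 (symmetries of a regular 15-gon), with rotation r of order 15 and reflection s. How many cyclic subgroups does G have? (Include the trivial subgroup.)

Each element a generates a cyclic subgroup ⟨a⟩; distinct elements may generate the same one (a cyclic group of order d has φ(d) generators).
Cyclic subgroups by order — order 1: 1; order 2: 15; order 3: 1; order 5: 1; order 15: 1.
Total: 19.

19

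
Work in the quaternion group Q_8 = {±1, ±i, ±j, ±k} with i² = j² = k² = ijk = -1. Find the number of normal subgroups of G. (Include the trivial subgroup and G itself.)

6

G has 6 subgroups. Checking conjugation-invariance by order — order 1: 1/1 normal; order 2: 1/1 normal; order 4: 3/3 normal; order 8: 1/1 normal.
Total normal subgroups: 6.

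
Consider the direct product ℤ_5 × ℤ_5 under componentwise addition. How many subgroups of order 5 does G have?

6

|G| = 25 and 5 | 25, so subgroups of order 5 are possible by Lagrange.
The subgroups of order 5 are: {(0,0), (0,1), (0,2), (0,3), (0,4)}; {(0,0), (1,0), (2,0), (3,0), (4,0)}; {(0,0), (1,1), (2,2), (3,3), (4,4)}; {(0,0), (1,2), (2,4), (3,1), (4,3)}; … (6 in all).
So G has 6 subgroups of order 5.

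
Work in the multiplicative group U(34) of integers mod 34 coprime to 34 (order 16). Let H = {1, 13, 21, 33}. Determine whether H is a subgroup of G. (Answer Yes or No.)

|H| = 4 divides |G| = 16, consistent with Lagrange.
H contains the identity, every element's inverse is in H, and H is closed under ·: it is a subgroup.
In fact H = ⟨21⟩.

Yes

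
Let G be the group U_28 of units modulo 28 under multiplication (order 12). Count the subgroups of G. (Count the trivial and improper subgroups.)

10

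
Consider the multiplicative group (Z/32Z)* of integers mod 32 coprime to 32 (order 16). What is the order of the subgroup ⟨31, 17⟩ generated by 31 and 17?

4

|⟨31⟩| = 2 and |⟨17⟩| = 2, so |H| is a multiple of lcm(2, 2) = 2 and divides |G| = 16.
Closing under the operation: H = {1, 15, 17, 31}, so |H| = 4.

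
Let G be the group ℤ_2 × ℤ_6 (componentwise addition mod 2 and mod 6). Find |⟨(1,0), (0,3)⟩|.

|⟨(1,0)⟩| = 2 and |⟨(0,3)⟩| = 2, so |H| is a multiple of lcm(2, 2) = 2 and divides |G| = 12.
Closing under the operation: H = {(0,0), (0,3), (1,0), (1,3)}, so |H| = 4.

4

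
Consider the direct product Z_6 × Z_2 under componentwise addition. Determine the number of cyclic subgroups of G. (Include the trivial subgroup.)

8

Group the elements of G by the cyclic subgroup they generate; each cyclic subgroup of order d accounts for φ(d) elements.
Cyclic subgroups by order — order 1: 1; order 2: 3; order 3: 1; order 6: 3.
Total: 8.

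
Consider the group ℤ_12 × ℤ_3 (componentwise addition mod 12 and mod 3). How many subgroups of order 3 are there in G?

4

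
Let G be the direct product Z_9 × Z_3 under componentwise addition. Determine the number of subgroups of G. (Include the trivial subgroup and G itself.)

10

|G| = 27, so by Lagrange every subgroup order divides 27. Divisors: 1, 3, 9, 27.
Subgroups by order — order 1: 1; order 3: 4; order 9: 4; order 27: 1.
Total: 1 + 4 + 4 + 1 = 10.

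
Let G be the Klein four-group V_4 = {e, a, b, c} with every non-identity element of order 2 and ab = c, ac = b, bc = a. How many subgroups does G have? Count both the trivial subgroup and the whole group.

|G| = 4, so by Lagrange every subgroup order divides 4. Divisors: 1, 2, 4.
Subgroups by order — order 1: 1; order 2: 3; order 4: 1.
Total: 1 + 3 + 1 = 5.

5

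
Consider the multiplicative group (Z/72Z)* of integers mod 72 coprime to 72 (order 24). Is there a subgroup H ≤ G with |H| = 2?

2 | 24. A subgroup of order 2 is {1, 17}.

Yes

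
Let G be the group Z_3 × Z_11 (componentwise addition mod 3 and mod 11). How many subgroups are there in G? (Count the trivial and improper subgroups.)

4

|G| = 33, so by Lagrange every subgroup order divides 33. Divisors: 1, 3, 11, 33.
Subgroups by order — order 1: 1; order 3: 1; order 11: 1; order 33: 1.
Total: 1 + 1 + 1 + 1 = 4.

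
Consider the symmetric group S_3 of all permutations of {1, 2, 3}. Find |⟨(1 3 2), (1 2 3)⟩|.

|⟨(1 3 2)⟩| = 3 and |⟨(1 2 3)⟩| = 3, so |H| is a multiple of lcm(3, 3) = 3 and divides |G| = 6.
Closing under the operation: H = {e, (1 2 3), (1 3 2)}, so |H| = 3.

3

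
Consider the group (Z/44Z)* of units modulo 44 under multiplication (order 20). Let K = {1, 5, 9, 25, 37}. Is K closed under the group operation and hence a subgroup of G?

|K| = 5 divides |G| = 20, consistent with Lagrange.
K contains the identity, every element's inverse is in K, and K is closed under ·: it is a subgroup.
In fact K = ⟨5⟩.

Yes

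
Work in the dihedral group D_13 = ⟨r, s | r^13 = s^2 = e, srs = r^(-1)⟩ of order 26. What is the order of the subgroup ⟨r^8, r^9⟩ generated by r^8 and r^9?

13

|⟨r^8⟩| = 13 and |⟨r^9⟩| = 13, so |H| is a multiple of lcm(13, 13) = 13 and divides |G| = 26.
Closing under the operation: H = {e, r, r^2, r^3, r^4, r^5, r^6, r^7, r^8, r^9, r^10, r^11, r^12}, so |H| = 13.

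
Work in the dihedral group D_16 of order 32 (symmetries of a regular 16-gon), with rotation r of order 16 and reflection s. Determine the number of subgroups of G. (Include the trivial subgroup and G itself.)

36

|G| = 32, so by Lagrange every subgroup order divides 32. Divisors: 1, 2, 4, 8, 16, 32.
Subgroups by order — order 1: 1; order 2: 17; order 4: 9; order 8: 5; order 16: 3; order 32: 1.
Total: 1 + 17 + 9 + 5 + 3 + 1 = 36.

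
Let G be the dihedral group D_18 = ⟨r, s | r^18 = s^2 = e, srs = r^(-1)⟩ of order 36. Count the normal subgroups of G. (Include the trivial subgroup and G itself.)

9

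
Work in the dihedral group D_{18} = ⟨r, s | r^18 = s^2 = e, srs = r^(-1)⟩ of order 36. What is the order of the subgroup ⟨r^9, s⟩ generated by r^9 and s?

|⟨r^9⟩| = 2 and |⟨s⟩| = 2, so |H| is a multiple of lcm(2, 2) = 2 and divides |G| = 36.
Closing under the operation: H = {e, r^9, s, r^9s}, so |H| = 4.

4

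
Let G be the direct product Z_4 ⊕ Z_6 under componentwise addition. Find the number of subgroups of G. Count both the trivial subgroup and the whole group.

16

|G| = 24, so by Lagrange every subgroup order divides 24. Divisors: 1, 2, 3, 4, 6, 8, 12, 24.
Subgroups by order — order 1: 1; order 2: 3; order 3: 1; order 4: 3; order 6: 3; order 8: 1; order 12: 3; order 24: 1.
Total: 1 + 3 + 1 + 3 + 3 + 1 + 3 + 1 = 16.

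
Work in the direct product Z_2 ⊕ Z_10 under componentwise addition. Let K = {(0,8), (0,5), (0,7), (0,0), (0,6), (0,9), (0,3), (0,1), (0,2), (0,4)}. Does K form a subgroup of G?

Yes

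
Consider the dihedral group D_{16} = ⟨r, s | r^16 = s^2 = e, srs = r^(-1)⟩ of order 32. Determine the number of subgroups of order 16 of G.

|G| = 32 and 16 | 32, so subgroups of order 16 are possible by Lagrange.
The subgroups of order 16 are: {e, r, r^2, r^3, r^4, r^5, r^6, r^7, r^8, r^9, r^10, r^11, r^12, r^13, r^14, r^15}; {e, r^2, r^4, r^6, r^8, r^10, r^12, r^14, s, r^2s, r^4s, r^6s, r^8s, r^10s, r^12s, r^14s}; {e, r^2, r^4, r^6, r^8, r^10, r^12, r^14, rs, r^3s, r^5s, r^7s, r^9s, r^11s, r^13s, r^15s}.
So G has 3 subgroups of order 16.

3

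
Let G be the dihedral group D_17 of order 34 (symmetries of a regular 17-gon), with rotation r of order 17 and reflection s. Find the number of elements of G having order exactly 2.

Enumerating element orders in G gives 17 elements of order 2.

17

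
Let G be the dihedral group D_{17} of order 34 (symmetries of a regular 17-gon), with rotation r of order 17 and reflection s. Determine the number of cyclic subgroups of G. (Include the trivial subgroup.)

Each element a generates a cyclic subgroup ⟨a⟩; distinct elements may generate the same one (a cyclic group of order d has φ(d) generators).
Cyclic subgroups by order — order 1: 1; order 2: 17; order 17: 1.
Total: 19.

19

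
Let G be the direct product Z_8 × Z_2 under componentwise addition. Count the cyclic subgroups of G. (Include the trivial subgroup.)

Each element a generates a cyclic subgroup ⟨a⟩; distinct elements may generate the same one (a cyclic group of order d has φ(d) generators).
Cyclic subgroups by order — order 1: 1; order 2: 3; order 4: 2; order 8: 2.
Total: 8.

8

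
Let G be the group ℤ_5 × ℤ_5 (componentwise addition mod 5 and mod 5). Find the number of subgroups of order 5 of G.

|G| = 25 and 5 | 25, so subgroups of order 5 are possible by Lagrange.
The subgroups of order 5 are: {(0,0), (0,1), (0,2), (0,3), (0,4)}; {(0,0), (1,0), (2,0), (3,0), (4,0)}; {(0,0), (1,1), (2,2), (3,3), (4,4)}; {(0,0), (1,2), (2,4), (3,1), (4,3)}; … (6 in all).
So G has 6 subgroups of order 5.

6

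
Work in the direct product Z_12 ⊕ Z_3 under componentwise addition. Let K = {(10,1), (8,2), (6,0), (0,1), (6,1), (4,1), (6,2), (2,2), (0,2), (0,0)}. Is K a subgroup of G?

No

|K| = 10 does not divide |G| = 36, so by Lagrange K is not a subgroup.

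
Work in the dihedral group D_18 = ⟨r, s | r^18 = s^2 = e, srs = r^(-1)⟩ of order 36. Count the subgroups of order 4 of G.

|G| = 36 and 4 | 36, so subgroups of order 4 are possible by Lagrange.
The subgroups of order 4 are: {e, r^9, rs, r^10s}; {e, r^9, r^2s, r^11s}; {e, r^9, r^3s, r^12s}; {e, r^9, r^4s, r^13s}; … (9 in all).
So G has 9 subgroups of order 4.

9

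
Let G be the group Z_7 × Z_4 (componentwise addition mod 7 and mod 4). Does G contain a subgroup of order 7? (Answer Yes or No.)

Yes

7 | 28. A subgroup of order 7 is {(0,0), (1,0), (2,0), (3,0), (4,0), (5,0), (6,0)}.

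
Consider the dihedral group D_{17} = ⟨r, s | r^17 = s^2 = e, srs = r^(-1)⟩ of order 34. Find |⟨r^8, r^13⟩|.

17

|⟨r^8⟩| = 17 and |⟨r^13⟩| = 17, so |H| is a multiple of lcm(17, 17) = 17 and divides |G| = 34.
Closing under the operation: H = {e, r, r^2, r^3, r^4, r^5, r^6, r^7, r^8, r^9, r^10, r^11, r^12, r^13, r^14, r^15, r^16}, so |H| = 17.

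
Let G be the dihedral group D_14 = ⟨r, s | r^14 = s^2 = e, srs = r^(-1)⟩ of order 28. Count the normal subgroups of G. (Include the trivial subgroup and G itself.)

7

G has 28 subgroups. Checking conjugation-invariance by order — order 1: 1/1 normal; order 2: 1/15 normal; order 4: 0/7 normal; order 7: 1/1 normal; order 14: 3/3 normal; order 28: 1/1 normal.
Total normal subgroups: 7.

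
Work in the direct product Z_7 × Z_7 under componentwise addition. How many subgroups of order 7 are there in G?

|G| = 49 and 7 | 49, so subgroups of order 7 are possible by Lagrange.
The subgroups of order 7 are: {(0,0), (0,1), (0,2), (0,3), (0,4), (0,5), (0,6)}; {(0,0), (1,0), (2,0), (3,0), (4,0), (5,0), (6,0)}; {(0,0), (1,1), (2,2), (3,3), (4,4), (5,5), (6,6)}; {(0,0), (1,2), (2,4), (3,6), (4,1), (5,3), (6,5)}; … (8 in all).
So G has 8 subgroups of order 7.

8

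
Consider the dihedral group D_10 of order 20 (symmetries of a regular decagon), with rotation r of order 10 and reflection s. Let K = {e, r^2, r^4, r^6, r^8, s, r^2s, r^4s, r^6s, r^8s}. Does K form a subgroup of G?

Yes

|K| = 10 divides |G| = 20, consistent with Lagrange.
K contains the identity, every element's inverse is in K, and K is closed under ·: it is a subgroup.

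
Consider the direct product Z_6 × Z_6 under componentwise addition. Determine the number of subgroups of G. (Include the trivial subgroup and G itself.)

30

|G| = 36, so by Lagrange every subgroup order divides 36. Divisors: 1, 2, 3, 4, 6, 9, 12, 18, 36.
Subgroups by order — order 1: 1; order 2: 3; order 3: 4; order 4: 1; order 6: 12; order 9: 1; order 12: 4; order 18: 3; order 36: 1.
Total: 1 + 3 + 4 + 1 + 12 + 1 + 4 + 3 + 1 = 30.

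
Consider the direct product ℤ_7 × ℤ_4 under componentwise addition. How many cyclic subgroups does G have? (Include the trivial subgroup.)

6

A cyclic subgroup of order d is generated by each of its φ(d) elements of order d, so the cyclic subgroups of order d number (#elements of order d)/φ(d).
Cyclic subgroups by order — order 1: 1; order 2: 1; order 4: 1; order 7: 1; order 14: 1; order 28: 1.
Total: 6.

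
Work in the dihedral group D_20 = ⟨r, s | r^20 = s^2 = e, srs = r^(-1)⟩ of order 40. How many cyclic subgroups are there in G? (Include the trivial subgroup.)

26

A cyclic subgroup of order d is generated by each of its φ(d) elements of order d, so the cyclic subgroups of order d number (#elements of order d)/φ(d).
Cyclic subgroups by order — order 1: 1; order 2: 21; order 4: 1; order 5: 1; order 10: 1; order 20: 1.
Total: 26.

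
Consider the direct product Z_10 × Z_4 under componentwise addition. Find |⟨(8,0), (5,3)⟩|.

|⟨(8,0)⟩| = 5 and |⟨(5,3)⟩| = 4, so |H| is a multiple of lcm(5, 4) = 20 and divides |G| = 40.
Closing under the operation: H = {(0,0), (0,2), (1,1), (1,3), (2,0), (2,2), (3,1), (3,3), (4,0), (4,2), (5,1), (5,3), (6,0), (6,2), (7,1), (7,3), (8,0), (8,2), (9,1), (9,3)}, so |H| = 20.

20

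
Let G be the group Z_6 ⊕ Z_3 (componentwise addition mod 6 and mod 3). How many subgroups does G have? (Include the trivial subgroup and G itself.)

|G| = 18, so by Lagrange every subgroup order divides 18. Divisors: 1, 2, 3, 6, 9, 18.
Subgroups by order — order 1: 1; order 2: 1; order 3: 4; order 6: 4; order 9: 1; order 18: 1.
Total: 1 + 1 + 4 + 4 + 1 + 1 = 12.

12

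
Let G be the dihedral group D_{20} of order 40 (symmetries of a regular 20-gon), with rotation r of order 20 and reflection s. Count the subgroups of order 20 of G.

|G| = 40 and 20 | 40, so subgroups of order 20 are possible by Lagrange.
The subgroups of order 20 are: {e, r, r^2, r^3, r^4, r^5, r^6, r^7, r^8, r^9, r^10, r^11, r^12, r^13, r^14, r^15, r^16, r^17, r^18, r^19}; {e, r^2, r^4, r^6, r^8, r^10, r^12, r^14, r^16, r^18, s, r^2s, r^4s, r^6s, r^8s, r^10s, r^12s, r^14s, r^16s, r^18s}; {e, r^2, r^4, r^6, r^8, r^10, r^12, r^14, r^16, r^18, rs, r^3s, r^5s, r^7s, r^9s, r^11s, r^13s, r^15s, r^17s, r^19s}.
So G has 3 subgroups of order 20.

3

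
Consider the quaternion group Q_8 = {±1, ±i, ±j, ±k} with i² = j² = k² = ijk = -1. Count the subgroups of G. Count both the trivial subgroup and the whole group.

|G| = 8, so by Lagrange every subgroup order divides 8. Divisors: 1, 2, 4, 8.
Subgroups by order — order 1: 1; order 2: 1; order 4: 3; order 8: 1.
Total: 1 + 1 + 3 + 1 = 6.

6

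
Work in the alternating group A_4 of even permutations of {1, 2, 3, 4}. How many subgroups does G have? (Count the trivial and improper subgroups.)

|G| = 12, so by Lagrange every subgroup order divides 12. Divisors: 1, 2, 3, 4, 6, 12.
Subgroups by order — order 1: 1; order 2: 3; order 3: 4; order 4: 1; order 6: 0; order 12: 1.
Total: 1 + 3 + 4 + 1 + 0 + 1 = 10.

10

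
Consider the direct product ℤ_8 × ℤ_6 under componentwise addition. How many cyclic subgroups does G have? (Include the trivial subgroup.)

16

A cyclic subgroup of order d is generated by each of its φ(d) elements of order d, so the cyclic subgroups of order d number (#elements of order d)/φ(d).
Cyclic subgroups by order — order 1: 1; order 2: 3; order 3: 1; order 4: 2; order 6: 3; order 8: 2; order 12: 2; order 24: 2.
Total: 16.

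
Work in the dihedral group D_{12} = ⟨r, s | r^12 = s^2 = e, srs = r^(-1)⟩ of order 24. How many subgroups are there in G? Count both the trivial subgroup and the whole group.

34

|G| = 24, so by Lagrange every subgroup order divides 24. Divisors: 1, 2, 3, 4, 6, 8, 12, 24.
Subgroups by order — order 1: 1; order 2: 13; order 3: 1; order 4: 7; order 6: 5; order 8: 3; order 12: 3; order 24: 1.
Total: 1 + 13 + 1 + 7 + 5 + 3 + 3 + 1 = 34.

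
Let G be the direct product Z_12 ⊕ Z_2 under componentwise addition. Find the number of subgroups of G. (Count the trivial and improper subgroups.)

16

|G| = 24, so by Lagrange every subgroup order divides 24. Divisors: 1, 2, 3, 4, 6, 8, 12, 24.
Subgroups by order — order 1: 1; order 2: 3; order 3: 1; order 4: 3; order 6: 3; order 8: 1; order 12: 3; order 24: 1.
Total: 1 + 3 + 1 + 3 + 3 + 1 + 3 + 1 = 16.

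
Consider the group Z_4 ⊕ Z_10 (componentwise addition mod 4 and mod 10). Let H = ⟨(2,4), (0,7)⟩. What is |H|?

|⟨(2,4)⟩| = 10 and |⟨(0,7)⟩| = 10, so |H| is a multiple of lcm(10, 10) = 10 and divides |G| = 40.
Closing under the operation: H = {(0,0), (0,1), (0,2), (0,3), (0,4), (0,5), (0,6), (0,7), (0,8), (0,9), (2,0), (2,1), (2,2), (2,3), (2,4), (2,5), (2,6), (2,7), (2,8), (2,9)}, so |H| = 20.

20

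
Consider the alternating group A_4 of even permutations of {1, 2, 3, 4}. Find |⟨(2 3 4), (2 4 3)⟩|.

|⟨(2 3 4)⟩| = 3 and |⟨(2 4 3)⟩| = 3, so |H| is a multiple of lcm(3, 3) = 3 and divides |G| = 12.
Closing under the operation: H = {e, (2 3 4), (2 4 3)}, so |H| = 3.

3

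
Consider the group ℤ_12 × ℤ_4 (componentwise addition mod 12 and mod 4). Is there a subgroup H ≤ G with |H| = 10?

10 does not divide |G| = 48, so by Lagrange no subgroup of order 10 exists.

No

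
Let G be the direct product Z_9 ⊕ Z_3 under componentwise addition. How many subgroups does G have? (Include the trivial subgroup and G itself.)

|G| = 27, so by Lagrange every subgroup order divides 27. Divisors: 1, 3, 9, 27.
Subgroups by order — order 1: 1; order 3: 4; order 9: 4; order 27: 1.
Total: 1 + 4 + 4 + 1 = 10.

10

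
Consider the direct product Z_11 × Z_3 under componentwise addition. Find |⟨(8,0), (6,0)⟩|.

|⟨(8,0)⟩| = 11 and |⟨(6,0)⟩| = 11, so |H| is a multiple of lcm(11, 11) = 11 and divides |G| = 33.
Closing under the operation: H = {(0,0), (1,0), (2,0), (3,0), (4,0), (5,0), (6,0), (7,0), (8,0), (9,0), (10,0)}, so |H| = 11.

11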